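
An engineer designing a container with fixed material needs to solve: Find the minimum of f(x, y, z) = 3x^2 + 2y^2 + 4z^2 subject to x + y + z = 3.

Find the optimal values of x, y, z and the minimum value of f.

Using Lagrange multipliers on f = 3x^2 + 2y^2 + 4z^2 with constraint x + y + z = 3:
Conditions: 2*3*x = lambda, 2*2*y = lambda, 2*4*z = lambda
So x = lambda/6, y = lambda/4, z = lambda/8
Substituting into constraint: lambda * (13/24) = 3
lambda = 72/13
x = 12/13, y = 18/13, z = 9/13
Minimum value = 108/13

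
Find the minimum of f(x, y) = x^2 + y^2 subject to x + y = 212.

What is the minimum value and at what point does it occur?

Substitute y = 212 - x into f(x,y) = x^2 + y^2:
g(x) = x^2 + (212 - x)^2 = 2x^2 - 424x + 44944
g'(x) = 4x - 424 = 0  =>  x = 106
y = 212 - 106 = 106
Minimum value = 106^2 + 106^2 = 22472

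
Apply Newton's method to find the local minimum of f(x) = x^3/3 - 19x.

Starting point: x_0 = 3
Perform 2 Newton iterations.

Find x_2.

f(x) = x^3/3 - 19x
f'(x) = x^2 - 19, f''(x) = 2x
Newton update: x_{n+1} = x_n - (x_n^2 - 19)/(2*x_n)
Step 1: x_0 = 3, f'=-10, f''=6, x_1 = 14/3
Step 2: x_1 = 14/3, f'=25/9, f''=28/3, x_2 = 367/84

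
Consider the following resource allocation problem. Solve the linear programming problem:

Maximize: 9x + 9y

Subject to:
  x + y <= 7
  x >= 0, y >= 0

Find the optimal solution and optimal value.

The feasible region has vertices at [(0, 0), (7, 0), (0, 7)].
Checking objective 9x + 9y at each vertex:
  (0, 0): 9*0 + 9*0 = 0
  (7, 0): 9*7 + 9*0 = 63
  (0, 7): 9*0 + 9*7 = 63
Maximum is 63 at (7, 0).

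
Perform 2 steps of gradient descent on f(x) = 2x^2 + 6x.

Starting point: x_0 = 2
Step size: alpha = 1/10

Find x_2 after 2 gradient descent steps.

f(x) = 2x^2 + 6x, f'(x) = 4x + (6)
Step 1: f'(2) = 14, x_1 = 2 - 1/10 * 14 = 3/5
Step 2: f'(3/5) = 42/5, x_2 = 3/5 - 1/10 * 42/5 = -6/25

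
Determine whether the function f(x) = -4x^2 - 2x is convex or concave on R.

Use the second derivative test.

f(x) = -4x^2 - 2x
f'(x) = -8x - 2
f''(x) = -8
Since f''(x) = -8 < 0 for all x, f is concave on R.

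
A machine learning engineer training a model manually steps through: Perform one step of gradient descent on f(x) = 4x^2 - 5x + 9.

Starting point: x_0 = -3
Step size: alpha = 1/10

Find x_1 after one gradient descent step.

f(x) = 4x^2 - 5x + 9
f'(x) = 8x - 5
f'(-3) = 8*-3 + (-5) = -29
x_1 = x_0 - alpha * f'(x_0) = -3 - 1/10 * -29 = -1/10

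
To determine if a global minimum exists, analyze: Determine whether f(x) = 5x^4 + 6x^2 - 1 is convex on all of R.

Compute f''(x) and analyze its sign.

f(x) = 5x^4 + 6x^2 - 1
f'(x) = 20x^3 + 12x
f''(x) = 60x^2 + 12
f''(x) = 60x^2 + 12 >= 12 > 0 for all x
Therefore, f is convex on R.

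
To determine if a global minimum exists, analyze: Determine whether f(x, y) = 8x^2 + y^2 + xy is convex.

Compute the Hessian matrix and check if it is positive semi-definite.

f(x,y) = 8x^2 + y^2 + xy
Hessian H = [[16, 1], [1, 2]]
trace(H) = 18, det(H) = 31
Eigenvalues: (18 +/- sqrt(200)) / 2 = 16.07, 1.929
Since both eigenvalues > 0, f is convex.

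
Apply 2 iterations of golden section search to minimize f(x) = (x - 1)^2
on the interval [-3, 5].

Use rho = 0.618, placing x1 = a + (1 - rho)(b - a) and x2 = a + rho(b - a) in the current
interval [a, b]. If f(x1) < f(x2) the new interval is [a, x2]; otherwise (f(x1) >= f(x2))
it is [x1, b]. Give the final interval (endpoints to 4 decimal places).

Golden section search for min of f(x) = (x - 1)^2 on [-3, 5].
Each step: x1 = a + (1 - rho)(b - a), x2 = a + rho(b - a); if f(x1) < f(x2) keep [a, x2], otherwise keep [x1, b].
Step 1: [-3.0000, 5.0000], x1=0.0560 (f=0.8911), x2=1.9440 (f=0.8911); f(x1) = f(x2) (tie, not '<') => keep [0.0560, 5.0000]
Step 2: [0.0560, 5.0000], x1=1.9446 (f=0.8923), x2=3.1114 (f=4.4580); f(x1) < f(x2) => keep [0.0560, 3.1114]
Final interval: [0.0560, 3.1114]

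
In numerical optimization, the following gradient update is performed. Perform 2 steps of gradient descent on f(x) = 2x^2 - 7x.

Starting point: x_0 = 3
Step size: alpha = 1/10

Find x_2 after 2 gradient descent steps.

f(x) = 2x^2 - 7x, f'(x) = 4x + (-7)
Step 1: f'(3) = 5, x_1 = 3 - 1/10 * 5 = 5/2
Step 2: f'(5/2) = 3, x_2 = 5/2 - 1/10 * 3 = 11/5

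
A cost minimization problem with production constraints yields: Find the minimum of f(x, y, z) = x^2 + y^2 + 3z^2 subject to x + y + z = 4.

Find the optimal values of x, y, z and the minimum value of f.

Using Lagrange multipliers on f = x^2 + y^2 + 3z^2 with constraint x + y + z = 4:
Conditions: 2*1*x = lambda, 2*1*y = lambda, 2*3*z = lambda
So x = lambda/2, y = lambda/2, z = lambda/6
Substituting into constraint: lambda * (7/6) = 4
lambda = 24/7
x = 12/7, y = 12/7, z = 4/7
Minimum value = 48/7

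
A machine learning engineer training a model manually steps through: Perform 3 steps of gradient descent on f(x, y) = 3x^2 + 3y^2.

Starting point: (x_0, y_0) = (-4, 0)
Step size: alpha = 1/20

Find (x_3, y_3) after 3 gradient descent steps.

f(x,y) = 3x^2 + 3y^2
grad_x = 6x + 0y, grad_y = 6y + 0x
Step 1: grad = (-24, 0), (-14/5, 0)
Step 2: grad = (-84/5, 0), (-49/25, 0)
Step 3: grad = (-294/25, 0), (-343/250, 0)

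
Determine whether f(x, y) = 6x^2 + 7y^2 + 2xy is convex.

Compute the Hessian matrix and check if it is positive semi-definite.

f(x,y) = 6x^2 + 7y^2 + 2xy
Hessian H = [[12, 2], [2, 14]]
trace(H) = 26, det(H) = 164
Eigenvalues: (26 +/- sqrt(20)) / 2 = 15.24, 10.76
Since both eigenvalues > 0, f is convex.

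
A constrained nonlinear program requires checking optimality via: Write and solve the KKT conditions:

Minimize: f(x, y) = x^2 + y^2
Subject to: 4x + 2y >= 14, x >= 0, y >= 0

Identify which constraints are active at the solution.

KKT conditions for min x^2 + y^2 s.t. 4x + 2y >= 14, x >= 0, y >= 0:
Stationarity: 2x = mu*4 + mu_x, 2y = mu*2 + mu_y, with mu, mu_x, mu_y >= 0
Complementary slackness: mu*(4x + 2y - 14) = 0, mu_x*x = 0, mu_y*y = 0
(0, 0) is infeasible (4*0 + 2*0 < 14), so if mu = 0 stationarity would force x = mu_x/2 >= 0, y = mu_y/2 >= 0 with mu_x*x = mu_y*y = 0, i.e. x = y = 0: contradiction. Hence mu > 0 and 4x + 2y = 14 is active.
Try x > 0, y > 0 (so mu_x = mu_y = 0): x = 4*mu/2, y = 2*mu/2
Substitute: 4*(4*mu/2) + 2*(2*mu/2) = 14
  mu*20/2 = 14 => mu = 7/5
x* = 14/5 > 0, y* = 7/5 > 0, consistent with mu_x = mu_y = 0.
f is convex and the constraints are linear, so this KKT point is the global minimum.
f* = 49/5
Active constraints: 4x + 2y >= 14 (holds with equality, mu = 7/5 > 0); x >= 0 and y >= 0 are inactive (mu_x = mu_y = 0).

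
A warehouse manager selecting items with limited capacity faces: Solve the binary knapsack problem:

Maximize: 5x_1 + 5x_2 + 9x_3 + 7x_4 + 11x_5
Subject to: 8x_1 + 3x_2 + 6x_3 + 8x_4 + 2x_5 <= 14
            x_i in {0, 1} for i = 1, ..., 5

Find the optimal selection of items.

Items: item 1 (v=5, w=8), item 2 (v=5, w=3), item 3 (v=9, w=6), item 4 (v=7, w=8), item 5 (v=11, w=2)
Capacity: 14
Checking all 32 subsets (w = total weight, v = total value):
  {}: w = 0, v = 0
  {1}: w = 8, v = 5
  {2}: w = 3, v = 5
  {3}: w = 6, v = 9
  {4}: w = 8, v = 7
  {5}: w = 2, v = 11
  {1, 2}: w = 11, v = 10
  {1, 3}: w = 14, v = 14
  {1, 4}: w = 16 > 14, infeasible
  {1, 5}: w = 10, v = 16
  {2, 3}: w = 9, v = 14
  {2, 4}: w = 11, v = 12
  {2, 5}: w = 5, v = 16
  {3, 4}: w = 14, v = 16
  {3, 5}: w = 8, v = 20
  {4, 5}: w = 10, v = 18
  {1, 2, 3}: w = 17 > 14, infeasible
  {1, 2, 4}: w = 19 > 14, infeasible
  {1, 2, 5}: w = 13, v = 21
  {1, 3, 4}: w = 22 > 14, infeasible
  {1, 3, 5}: w = 16 > 14, infeasible
  {1, 4, 5}: w = 18 > 14, infeasible
  {2, 3, 4}: w = 17 > 14, infeasible
  {2, 3, 5}: w = 11, v = 25
  {2, 4, 5}: w = 13, v = 23
  {3, 4, 5}: w = 16 > 14, infeasible
  {1, 2, 3, 4}: w = 25 > 14, infeasible
  {1, 2, 3, 5}: w = 19 > 14, infeasible
  {1, 2, 4, 5}: w = 21 > 14, infeasible
  {1, 3, 4, 5}: w = 24 > 14, infeasible
  {2, 3, 4, 5}: w = 19 > 14, infeasible
  {1, 2, 3, 4, 5}: w = 27 > 14, infeasible
Best feasible subset: items [2, 3, 5]
Total weight: 11 <= 14, total value: 25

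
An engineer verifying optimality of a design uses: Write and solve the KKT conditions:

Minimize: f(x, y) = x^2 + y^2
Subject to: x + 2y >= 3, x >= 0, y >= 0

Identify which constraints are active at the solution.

KKT conditions for min x^2 + y^2 s.t. 1x + 2y >= 3, x >= 0, y >= 0:
Stationarity: 2x = mu*1 + mu_x, 2y = mu*2 + mu_y, with mu, mu_x, mu_y >= 0
Complementary slackness: mu*(x + 2y - 3) = 0, mu_x*x = 0, mu_y*y = 0
(0, 0) is infeasible (1*0 + 2*0 < 3), so if mu = 0 stationarity would force x = mu_x/2 >= 0, y = mu_y/2 >= 0 with mu_x*x = mu_y*y = 0, i.e. x = y = 0: contradiction. Hence mu > 0 and x + 2y = 3 is active.
Try x > 0, y > 0 (so mu_x = mu_y = 0): x = 1*mu/2, y = 2*mu/2
Substitute: 1*(1*mu/2) + 2*(2*mu/2) = 3
  mu*5/2 = 3 => mu = 6/5
x* = 3/5 > 0, y* = 6/5 > 0, consistent with mu_x = mu_y = 0.
f is convex and the constraints are linear, so this KKT point is the global minimum.
f* = 9/5
Active constraints: x + 2y >= 3 (holds with equality, mu = 6/5 > 0); x >= 0 and y >= 0 are inactive (mu_x = mu_y = 0).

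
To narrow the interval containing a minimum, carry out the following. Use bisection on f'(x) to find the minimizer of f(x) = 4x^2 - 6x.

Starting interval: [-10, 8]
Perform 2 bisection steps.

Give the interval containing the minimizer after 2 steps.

Finding critical point of f(x) = 4x^2 - 6x using bisection on f'(x) = 8x + -6.
f'(x) = 0 when x = 3/4.
Starting interval: [-10, 8]
Step 1: mid = -1, f'(mid) = -14, new interval = [-1, 8]
Step 2: mid = 7/2, f'(mid) = 22, new interval = [-1, 7/2]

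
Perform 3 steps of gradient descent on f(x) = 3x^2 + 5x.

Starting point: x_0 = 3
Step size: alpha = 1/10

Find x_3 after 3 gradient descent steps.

f(x) = 3x^2 + 5x, f'(x) = 6x + (5)
Step 1: f'(3) = 23, x_1 = 3 - 1/10 * 23 = 7/10
Step 2: f'(7/10) = 46/5, x_2 = 7/10 - 1/10 * 46/5 = -11/50
Step 3: f'(-11/50) = 92/25, x_3 = -11/50 - 1/10 * 92/25 = -147/250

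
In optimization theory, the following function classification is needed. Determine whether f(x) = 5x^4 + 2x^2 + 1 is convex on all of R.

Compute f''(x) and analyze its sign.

f(x) = 5x^4 + 2x^2 + 1
f'(x) = 20x^3 + 4x
f''(x) = 60x^2 + 4
f''(x) = 60x^2 + 4 >= 4 > 0 for all x
Therefore, f is convex on R.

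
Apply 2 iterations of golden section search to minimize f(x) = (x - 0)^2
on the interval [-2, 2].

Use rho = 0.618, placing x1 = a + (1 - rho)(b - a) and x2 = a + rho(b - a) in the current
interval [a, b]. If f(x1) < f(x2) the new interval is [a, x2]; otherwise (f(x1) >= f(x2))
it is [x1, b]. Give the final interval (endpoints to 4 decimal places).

Golden section search for min of f(x) = (x - 0)^2 on [-2, 2].
Each step: x1 = a + (1 - rho)(b - a), x2 = a + rho(b - a); if f(x1) < f(x2) keep [a, x2], otherwise keep [x1, b].
Step 1: [-2.0000, 2.0000], x1=-0.4720 (f=0.2228), x2=0.4720 (f=0.2228); f(x1) = f(x2) (tie, not '<') => keep [-0.4720, 2.0000]
Step 2: [-0.4720, 2.0000], x1=0.4723 (f=0.2231), x2=1.0557 (f=1.1145); f(x1) < f(x2) => keep [-0.4720, 1.0557]
Final interval: [-0.4720, 1.0557]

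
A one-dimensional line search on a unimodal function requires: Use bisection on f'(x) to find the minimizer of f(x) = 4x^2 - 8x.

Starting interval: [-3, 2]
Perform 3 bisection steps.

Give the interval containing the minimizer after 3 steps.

Finding critical point of f(x) = 4x^2 - 8x using bisection on f'(x) = 8x + -8.
f'(x) = 0 when x = 1.
Starting interval: [-3, 2]
Step 1: mid = -1/2, f'(mid) = -12, new interval = [-1/2, 2]
Step 2: mid = 3/4, f'(mid) = -2, new interval = [3/4, 2]
Step 3: mid = 11/8, f'(mid) = 3, new interval = [3/4, 11/8]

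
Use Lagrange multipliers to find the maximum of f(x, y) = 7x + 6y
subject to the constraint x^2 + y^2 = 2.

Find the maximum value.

Set up Lagrange conditions: grad f = lambda * grad g
  7 = 2*lambda*x
  6 = 2*lambda*y
From these: x/y = 7/6, so x = 7t, y = 6t for some t.
Substitute into constraint: (7t)^2 + (6t)^2 = 2
  t^2 * 85 = 2
  t = sqrt(2/85)
Maximum = 7*x + 6*y = (7^2 + 6^2)*t = 85 * sqrt(2/85) = sqrt(170)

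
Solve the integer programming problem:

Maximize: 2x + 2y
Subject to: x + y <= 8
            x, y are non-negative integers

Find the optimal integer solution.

Objective: 2x + 2y, constraint: x + y <= 8
Coefficient of x is 2 >= coefficient of y is 2, so allocate the entire budget to x.
Optimal: x = 8, y = 0, value = 16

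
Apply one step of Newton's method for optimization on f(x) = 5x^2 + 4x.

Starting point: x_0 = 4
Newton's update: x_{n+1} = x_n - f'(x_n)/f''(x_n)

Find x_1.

f(x) = 5x^2 + 4x
f'(x) = 10x + (4), f''(x) = 10
Newton step: x_1 = x_0 - f'(x_0)/f''(x_0)
f'(4) = 44
x_1 = 4 - 44/10 = -2/5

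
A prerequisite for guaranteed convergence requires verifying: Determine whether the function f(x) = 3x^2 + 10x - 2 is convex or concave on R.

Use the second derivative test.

f(x) = 3x^2 + 10x - 2
f'(x) = 6x + 10
f''(x) = 6
Since f''(x) = 6 > 0 for all x, f is convex on R.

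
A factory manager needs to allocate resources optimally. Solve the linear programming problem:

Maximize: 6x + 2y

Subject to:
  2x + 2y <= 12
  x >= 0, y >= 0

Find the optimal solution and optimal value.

The feasible region has vertices at [(0, 0), (6, 0), (0, 6)].
Checking objective 6x + 2y at each vertex:
  (0, 0): 6*0 + 2*0 = 0
  (6, 0): 6*6 + 2*0 = 36
  (0, 6): 6*0 + 2*6 = 12
Maximum is 36 at (6, 0).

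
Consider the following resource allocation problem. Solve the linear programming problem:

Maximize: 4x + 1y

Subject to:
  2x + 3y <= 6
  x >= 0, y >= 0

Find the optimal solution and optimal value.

The feasible region has vertices at [(0, 0), (3, 0), (0, 2)].
Checking objective 4x + 1y at each vertex:
  (0, 0): 4*0 + 1*0 = 0
  (3, 0): 4*3 + 1*0 = 12
  (0, 2): 4*0 + 1*2 = 2
Maximum is 12 at (3, 0).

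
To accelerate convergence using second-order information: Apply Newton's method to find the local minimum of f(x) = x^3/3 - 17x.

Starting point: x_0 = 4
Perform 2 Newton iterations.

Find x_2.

f(x) = x^3/3 - 17x
f'(x) = x^2 - 17, f''(x) = 2x
Newton update: x_{n+1} = x_n - (x_n^2 - 17)/(2*x_n)
Step 1: x_0 = 4, f'=-1, f''=8, x_1 = 33/8
Step 2: x_1 = 33/8, f'=1/64, f''=33/4, x_2 = 2177/528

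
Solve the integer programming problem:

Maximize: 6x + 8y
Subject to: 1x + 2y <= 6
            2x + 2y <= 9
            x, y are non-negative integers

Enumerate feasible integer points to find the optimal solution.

Constraint 1: 1x + 2y <= 6
Constraint 2: 2x + 2y <= 9
Feasible x range (need y >= 0): 0 <= x <= min(6/1, 9/2) => x in {0, ..., 4}.
Enumerate feasible integer points row by row (the coefficient of y is 8 > 0, so for each x the largest feasible y gives the best value):
  x = 0: y <= min((6 - 1*0)/2, (9 - 2*0)/2) => y in {0, ..., 3}; best 6*0 + 8*3 = 24
  x = 1: y <= min((6 - 1*1)/2, (9 - 2*1)/2) => y in {0, ..., 2}; best 6*1 + 8*2 = 22
  x = 2: y <= min((6 - 1*2)/2, (9 - 2*2)/2) => y in {0, ..., 2}; best 6*2 + 8*2 = 28
  x = 3: y <= min((6 - 1*3)/2, (9 - 2*3)/2) => y in {0, ..., 1}; best 6*3 + 8*1 = 26
  x = 4: y <= min((6 - 1*4)/2, (9 - 2*4)/2) => y in {0}; best 6*4 + 8*0 = 24
The maximum 6x + 8y = 28 is achieved at x = 2, y = 2.
Check: 1*2 + 2*2 = 6 <= 6 and 2*2 + 2*2 = 8 <= 9.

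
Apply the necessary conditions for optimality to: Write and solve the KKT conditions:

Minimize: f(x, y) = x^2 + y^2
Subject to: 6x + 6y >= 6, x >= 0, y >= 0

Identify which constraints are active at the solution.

KKT conditions for min x^2 + y^2 s.t. 6x + 6y >= 6, x >= 0, y >= 0:
Stationarity: 2x = mu*6 + mu_x, 2y = mu*6 + mu_y, with mu, mu_x, mu_y >= 0
Complementary slackness: mu*(6x + 6y - 6) = 0, mu_x*x = 0, mu_y*y = 0
(0, 0) is infeasible (6*0 + 6*0 < 6), so if mu = 0 stationarity would force x = mu_x/2 >= 0, y = mu_y/2 >= 0 with mu_x*x = mu_y*y = 0, i.e. x = y = 0: contradiction. Hence mu > 0 and 6x + 6y = 6 is active.
Try x > 0, y > 0 (so mu_x = mu_y = 0): x = 6*mu/2, y = 6*mu/2
Substitute: 6*(6*mu/2) + 6*(6*mu/2) = 6
  mu*72/2 = 6 => mu = 1/6
x* = 1/2 > 0, y* = 1/2 > 0, consistent with mu_x = mu_y = 0.
f is convex and the constraints are linear, so this KKT point is the global minimum.
f* = 1/2
Active constraints: 6x + 6y >= 6 (holds with equality, mu = 1/6 > 0); x >= 0 and y >= 0 are inactive (mu_x = mu_y = 0).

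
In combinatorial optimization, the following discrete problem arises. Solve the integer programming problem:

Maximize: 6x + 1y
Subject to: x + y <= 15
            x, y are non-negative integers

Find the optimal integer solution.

Objective: 6x + 1y, constraint: x + y <= 15
Coefficient of x is 6 >= coefficient of y is 1, so allocate the entire budget to x.
Optimal: x = 15, y = 0, value = 90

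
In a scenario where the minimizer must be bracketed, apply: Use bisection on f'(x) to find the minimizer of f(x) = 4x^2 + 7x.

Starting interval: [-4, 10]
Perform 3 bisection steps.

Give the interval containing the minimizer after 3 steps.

Finding critical point of f(x) = 4x^2 + 7x using bisection on f'(x) = 8x + 7.
f'(x) = 0 when x = -7/8.
Starting interval: [-4, 10]
Step 1: mid = 3, f'(mid) = 31, new interval = [-4, 3]
Step 2: mid = -1/2, f'(mid) = 3, new interval = [-4, -1/2]
Step 3: mid = -9/4, f'(mid) = -11, new interval = [-9/4, -1/2]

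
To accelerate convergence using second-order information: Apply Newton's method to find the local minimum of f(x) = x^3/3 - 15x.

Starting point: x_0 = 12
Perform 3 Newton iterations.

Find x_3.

f(x) = x^3/3 - 15x
f'(x) = x^2 - 15, f''(x) = 2x
Newton update: x_{n+1} = x_n - (x_n^2 - 15)/(2*x_n)
Step 1: x_0 = 12, f'=129, f''=24, x_1 = 53/8
Step 2: x_1 = 53/8, f'=1849/64, f''=53/4, x_2 = 3769/848
Step 3: x_2 = 3769/848, f'=3418801/719104, f''=3769/424, x_3 = 24991921/6392224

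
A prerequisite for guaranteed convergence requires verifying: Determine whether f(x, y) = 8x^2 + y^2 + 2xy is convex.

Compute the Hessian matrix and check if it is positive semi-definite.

f(x,y) = 8x^2 + y^2 + 2xy
Hessian H = [[16, 2], [2, 2]]
trace(H) = 18, det(H) = 28
Eigenvalues: (18 +/- sqrt(212)) / 2 = 16.28, 1.72
Since both eigenvalues > 0, f is convex.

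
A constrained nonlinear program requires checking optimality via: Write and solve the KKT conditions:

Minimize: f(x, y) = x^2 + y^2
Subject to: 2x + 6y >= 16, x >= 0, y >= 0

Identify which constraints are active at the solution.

KKT conditions for min x^2 + y^2 s.t. 2x + 6y >= 16, x >= 0, y >= 0:
Stationarity: 2x = mu*2 + mu_x, 2y = mu*6 + mu_y, with mu, mu_x, mu_y >= 0
Complementary slackness: mu*(2x + 6y - 16) = 0, mu_x*x = 0, mu_y*y = 0
(0, 0) is infeasible (2*0 + 6*0 < 16), so if mu = 0 stationarity would force x = mu_x/2 >= 0, y = mu_y/2 >= 0 with mu_x*x = mu_y*y = 0, i.e. x = y = 0: contradiction. Hence mu > 0 and 2x + 6y = 16 is active.
Try x > 0, y > 0 (so mu_x = mu_y = 0): x = 2*mu/2, y = 6*mu/2
Substitute: 2*(2*mu/2) + 6*(6*mu/2) = 16
  mu*40/2 = 16 => mu = 4/5
x* = 4/5 > 0, y* = 12/5 > 0, consistent with mu_x = mu_y = 0.
f is convex and the constraints are linear, so this KKT point is the global minimum.
f* = 32/5
Active constraints: 2x + 6y >= 16 (holds with equality, mu = 4/5 > 0); x >= 0 and y >= 0 are inactive (mu_x = mu_y = 0).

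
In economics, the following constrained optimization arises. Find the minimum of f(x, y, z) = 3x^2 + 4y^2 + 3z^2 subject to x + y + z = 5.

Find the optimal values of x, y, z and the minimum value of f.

Using Lagrange multipliers on f = 3x^2 + 4y^2 + 3z^2 with constraint x + y + z = 5:
Conditions: 2*3*x = lambda, 2*4*y = lambda, 2*3*z = lambda
So x = lambda/6, y = lambda/8, z = lambda/6
Substituting into constraint: lambda * (11/24) = 5
lambda = 120/11
x = 20/11, y = 15/11, z = 20/11
Minimum value = 300/11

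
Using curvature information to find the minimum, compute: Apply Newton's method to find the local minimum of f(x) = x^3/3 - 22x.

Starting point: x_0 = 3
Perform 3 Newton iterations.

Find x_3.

f(x) = x^3/3 - 22x
f'(x) = x^2 - 22, f''(x) = 2x
Newton update: x_{n+1} = x_n - (x_n^2 - 22)/(2*x_n)
Step 1: x_0 = 3, f'=-13, f''=6, x_1 = 31/6
Step 2: x_1 = 31/6, f'=169/36, f''=31/3, x_2 = 1753/372
Step 3: x_2 = 1753/372, f'=28561/138384, f''=1753/186, x_3 = 6117457/1304232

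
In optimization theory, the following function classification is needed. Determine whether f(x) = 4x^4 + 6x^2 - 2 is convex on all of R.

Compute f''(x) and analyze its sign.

f(x) = 4x^4 + 6x^2 - 2
f'(x) = 16x^3 + 12x
f''(x) = 48x^2 + 12
f''(x) = 48x^2 + 12 >= 12 > 0 for all x
Therefore, f is convex on R.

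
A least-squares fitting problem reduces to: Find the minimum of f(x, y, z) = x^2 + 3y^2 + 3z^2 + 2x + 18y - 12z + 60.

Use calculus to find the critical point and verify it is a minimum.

f(x,y,z) = x^2 + 3y^2 + 3z^2 + 2x + 18y - 12z + 60
df/dx = 2x + (2) = 0 => x = -1
df/dy = 6y + (18) = 0 => y = -3
df/dz = 6z + (-12) = 0 => z = 2
f(-1,-3,2) = 1*(-1)^2 + 3*(-3)^2 + 3*(2)^2 + 2*(-1) + 18*(-3) + -12*(2) + 60 = 20
Hessian is diagonal with entries 2, 6, 6 > 0, confirmed minimum.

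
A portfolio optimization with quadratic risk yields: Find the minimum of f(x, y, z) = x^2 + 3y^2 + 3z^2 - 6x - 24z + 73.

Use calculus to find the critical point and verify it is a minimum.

f(x,y,z) = x^2 + 3y^2 + 3z^2 - 6x - 24z + 73
df/dx = 2x + (-6) = 0 => x = 3
df/dy = 6y + (0) = 0 => y = 0
df/dz = 6z + (-24) = 0 => z = 4
f(3,0,4) = 1*(3)^2 + 3*(0)^2 + 3*(4)^2 + -6*(3) + -24*(4) + 73 = 16
Hessian is diagonal with entries 2, 6, 6 > 0, confirmed minimum.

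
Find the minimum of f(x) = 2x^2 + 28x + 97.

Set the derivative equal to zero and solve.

f(x) = 2x^2 + 28x + 97
f'(x) = 4x + (28) = 0
x = -28/4 = -7
f(-7) = -1
Since f''(x) = 4 > 0, this is a minimum.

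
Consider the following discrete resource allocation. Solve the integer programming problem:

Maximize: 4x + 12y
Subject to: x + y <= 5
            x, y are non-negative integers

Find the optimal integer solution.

Objective: 4x + 12y, constraint: x + y <= 5
Coefficient of y is 12 > coefficient of x is 4, so allocate the entire budget to y.
Optimal: x = 0, y = 5, value = 60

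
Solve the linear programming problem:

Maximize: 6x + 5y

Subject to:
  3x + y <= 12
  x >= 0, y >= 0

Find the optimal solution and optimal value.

The feasible region has vertices at [(0, 0), (4, 0), (0, 12)].
Checking objective 6x + 5y at each vertex:
  (0, 0): 6*0 + 5*0 = 0
  (4, 0): 6*4 + 5*0 = 24
  (0, 12): 6*0 + 5*12 = 60
Maximum is 60 at (0, 12).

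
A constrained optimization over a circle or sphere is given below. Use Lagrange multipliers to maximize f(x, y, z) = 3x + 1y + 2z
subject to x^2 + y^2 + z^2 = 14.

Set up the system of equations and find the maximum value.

Lagrange conditions: 3 = 2*lambda*x, 1 = 2*lambda*y, 2 = 2*lambda*z
So x:3 = y:1 = z:2, i.e. x = 3t, y = 1t, z = 2t
Constraint: t^2*(3^2 + 1^2 + 2^2) = 14
  t^2 * 14 = 14  =>  t = sqrt(1)
Maximum = 3*3t + 1*1t + 2*2t = 14*sqrt(1) = 14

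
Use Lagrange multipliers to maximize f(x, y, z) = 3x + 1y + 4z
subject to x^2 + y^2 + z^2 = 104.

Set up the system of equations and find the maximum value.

Lagrange conditions: 3 = 2*lambda*x, 1 = 2*lambda*y, 4 = 2*lambda*z
So x:3 = y:1 = z:4, i.e. x = 3t, y = 1t, z = 4t
Constraint: t^2*(3^2 + 1^2 + 4^2) = 104
  t^2 * 26 = 104  =>  t = sqrt(4)
Maximum = 3*3t + 1*1t + 4*4t = 26*sqrt(4) = 52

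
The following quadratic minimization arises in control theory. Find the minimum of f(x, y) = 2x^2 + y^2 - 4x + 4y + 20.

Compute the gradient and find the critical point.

f(x,y) = 2x^2 + y^2 - 4x + 4y + 20
df/dx = 4x + (-4) = 0  =>  x = 1
df/dy = 2y + (4) = 0  =>  y = -2
f(1, -2) = 2*(1)^2 + 1*(-2)^2 + -4*(1) + 4*(-2) + 20 = 14
Hessian is diagonal with entries 4, 2 > 0, so this is a minimum.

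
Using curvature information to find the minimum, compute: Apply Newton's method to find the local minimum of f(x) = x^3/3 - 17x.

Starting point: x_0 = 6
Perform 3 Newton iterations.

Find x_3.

f(x) = x^3/3 - 17x
f'(x) = x^2 - 17, f''(x) = 2x
Newton update: x_{n+1} = x_n - (x_n^2 - 17)/(2*x_n)
Step 1: x_0 = 6, f'=19, f''=12, x_1 = 53/12
Step 2: x_1 = 53/12, f'=361/144, f''=53/6, x_2 = 5257/1272
Step 3: x_2 = 5257/1272, f'=130321/1617984, f''=5257/636, x_3 = 55141777/13373808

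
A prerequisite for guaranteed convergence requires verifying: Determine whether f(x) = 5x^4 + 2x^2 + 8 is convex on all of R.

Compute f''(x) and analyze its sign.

f(x) = 5x^4 + 2x^2 + 8
f'(x) = 20x^3 + 4x
f''(x) = 60x^2 + 4
f''(x) = 60x^2 + 4 >= 4 > 0 for all x
Therefore, f is convex on R.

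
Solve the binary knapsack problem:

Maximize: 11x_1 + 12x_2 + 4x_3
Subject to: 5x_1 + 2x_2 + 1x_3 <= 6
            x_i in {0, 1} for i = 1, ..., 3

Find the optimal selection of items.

Items: item 1 (v=11, w=5), item 2 (v=12, w=2), item 3 (v=4, w=1)
Capacity: 6
Checking all 8 subsets (w = total weight, v = total value):
  {}: w = 0, v = 0
  {1}: w = 5, v = 11
  {2}: w = 2, v = 12
  {3}: w = 1, v = 4
  {1, 2}: w = 7 > 6, infeasible
  {1, 3}: w = 6, v = 15
  {2, 3}: w = 3, v = 16
  {1, 2, 3}: w = 8 > 6, infeasible
Best feasible subset: items [2, 3]
Total weight: 3 <= 6, total value: 16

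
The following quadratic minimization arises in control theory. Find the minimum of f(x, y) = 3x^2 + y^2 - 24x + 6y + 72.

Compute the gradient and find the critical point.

f(x,y) = 3x^2 + y^2 - 24x + 6y + 72
df/dx = 6x + (-24) = 0  =>  x = 4
df/dy = 2y + (6) = 0  =>  y = -3
f(4, -3) = 3*(4)^2 + 1*(-3)^2 + -24*(4) + 6*(-3) + 72 = 15
Hessian is diagonal with entries 6, 2 > 0, so this is a minimum.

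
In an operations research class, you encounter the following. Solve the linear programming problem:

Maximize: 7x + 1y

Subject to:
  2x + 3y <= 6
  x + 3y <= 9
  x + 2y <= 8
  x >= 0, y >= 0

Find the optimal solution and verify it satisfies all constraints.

Feasible vertices: (0, 0), (0, 2), (3, 0)
Objective 7x + 1y at each vertex:
  (0, 0): 0
  (0, 2): 2
  (3, 0): 21
Maximum is 21 at (3, 0).
Verify constraints at (x, y) = (3, 0):
  2*3 + 3*0 = 6 <= 6 (active)
  1*3 + 3*0 = 3 <= 9
  1*3 + 2*0 = 3 <= 8
  x = 3 >= 0, y = 0 >= 0. All constraints satisfied.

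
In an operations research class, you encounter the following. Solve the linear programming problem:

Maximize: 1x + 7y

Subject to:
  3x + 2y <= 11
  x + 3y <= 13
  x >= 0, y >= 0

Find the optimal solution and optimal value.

Feasible vertices: (0, 0), (0, 13/3), (1, 4), (11/3, 0)
Objective 1x + 7y at each:
  (0, 0): 0
  (0, 13/3): 91/3
  (1, 4): 29
  (11/3, 0): 11/3
Maximum is 91/3 at (0, 13/3).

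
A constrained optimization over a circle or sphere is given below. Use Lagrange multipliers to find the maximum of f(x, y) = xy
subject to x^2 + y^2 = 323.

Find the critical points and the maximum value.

Lagrange conditions: y = 2*lambda*x and x = 2*lambda*y
If x = 0 then y = 0, violating the constraint, so x, y != 0.
Dividing: y/x = x/y => x^2 = y^2 => y = x or y = -x
Constraint: 2x^2 = 323 => x^2 = 323/2 => x = +/-sqrt(323/2)
Critical points: (sqrt(323/2), sqrt(323/2)), (-sqrt(323/2), -sqrt(323/2)), (sqrt(323/2), -sqrt(323/2)), (-sqrt(323/2), sqrt(323/2))
  y = x:  xy = x^2 = 323/2  at (sqrt(323/2), sqrt(323/2)) and (-sqrt(323/2), -sqrt(323/2))
  y = -x: xy = -x^2 = -323/2 at (sqrt(323/2), -sqrt(323/2)) and (-sqrt(323/2), sqrt(323/2))
Maximum xy = 323/2 at (sqrt(323/2), sqrt(323/2)) and (-sqrt(323/2), -sqrt(323/2))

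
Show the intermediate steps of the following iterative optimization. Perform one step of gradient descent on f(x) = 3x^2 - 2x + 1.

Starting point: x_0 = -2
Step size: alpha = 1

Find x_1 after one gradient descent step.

f(x) = 3x^2 - 2x + 1
f'(x) = 6x - 2
f'(-2) = 6*-2 + (-2) = -14
x_1 = x_0 - alpha * f'(x_0) = -2 - 1 * -14 = 12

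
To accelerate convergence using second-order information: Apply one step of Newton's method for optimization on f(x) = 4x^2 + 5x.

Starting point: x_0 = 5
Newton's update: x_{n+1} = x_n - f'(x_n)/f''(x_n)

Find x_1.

f(x) = 4x^2 + 5x
f'(x) = 8x + (5), f''(x) = 8
Newton step: x_1 = x_0 - f'(x_0)/f''(x_0)
f'(5) = 45
x_1 = 5 - 45/8 = -5/8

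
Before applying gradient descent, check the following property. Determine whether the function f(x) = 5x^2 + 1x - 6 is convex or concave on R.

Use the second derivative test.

f(x) = 5x^2 + 1x - 6
f'(x) = 10x + 1
f''(x) = 10
Since f''(x) = 10 > 0 for all x, f is convex on R.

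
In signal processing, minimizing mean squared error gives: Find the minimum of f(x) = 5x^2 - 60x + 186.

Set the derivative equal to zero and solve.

f(x) = 5x^2 - 60x + 186
f'(x) = 10x + (-60) = 0
x = 60/10 = 6
f(6) = 6
Since f''(x) = 10 > 0, this is a minimum.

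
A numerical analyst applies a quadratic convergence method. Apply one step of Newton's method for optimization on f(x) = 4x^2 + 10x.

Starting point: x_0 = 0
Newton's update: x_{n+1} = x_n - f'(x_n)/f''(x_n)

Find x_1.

f(x) = 4x^2 + 10x
f'(x) = 8x + (10), f''(x) = 8
Newton step: x_1 = x_0 - f'(x_0)/f''(x_0)
f'(0) = 10
x_1 = 0 - 10/8 = -5/4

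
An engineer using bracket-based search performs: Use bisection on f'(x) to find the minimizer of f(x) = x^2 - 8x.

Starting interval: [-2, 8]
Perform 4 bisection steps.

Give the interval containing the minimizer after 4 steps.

Finding critical point of f(x) = x^2 - 8x using bisection on f'(x) = 2x + -8.
f'(x) = 0 when x = 4.
Starting interval: [-2, 8]
Step 1: mid = 3, f'(mid) = -2, new interval = [3, 8]
Step 2: mid = 11/2, f'(mid) = 3, new interval = [3, 11/2]
Step 3: mid = 17/4, f'(mid) = 1/2, new interval = [3, 17/4]
Step 4: mid = 29/8, f'(mid) = -3/4, new interval = [29/8, 17/4]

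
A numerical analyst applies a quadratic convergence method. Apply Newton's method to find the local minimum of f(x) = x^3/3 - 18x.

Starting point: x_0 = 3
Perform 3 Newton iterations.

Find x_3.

f(x) = x^3/3 - 18x
f'(x) = x^2 - 18, f''(x) = 2x
Newton update: x_{n+1} = x_n - (x_n^2 - 18)/(2*x_n)
Step 1: x_0 = 3, f'=-9, f''=6, x_1 = 9/2
Step 2: x_1 = 9/2, f'=9/4, f''=9, x_2 = 17/4
Step 3: x_2 = 17/4, f'=1/16, f''=17/2, x_3 = 577/136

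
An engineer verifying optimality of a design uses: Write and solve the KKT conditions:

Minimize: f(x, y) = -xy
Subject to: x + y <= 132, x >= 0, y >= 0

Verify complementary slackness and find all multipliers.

Problem: min -xy s.t. x + y <= 132 (multiplier lambda), x >= 0 (mu_x), y >= 0 (mu_y)
KKT stationarity: -y + lambda - mu_x = 0, -x + lambda - mu_y = 0, with lambda, mu_x, mu_y >= 0
Complementary slackness: lambda*(x + y - 132) = 0, mu_x*x = 0, mu_y*y = 0
If lambda = 0: y = -mu_x <= 0 and x = -mu_y <= 0 force x = y = 0 with f = 0; but x = y = 66 is feasible with f = -4356 < 0, so this is not the minimum. Hence lambda > 0 and x + y = 132.
Try x > 0, y > 0 (so mu_x = mu_y = 0): y = lambda, x = lambda => x = y = lambda
x + y = 132 => 2*lambda = 132 => lambda = 66
x* = y* = 66 > 0, consistent with mu_x = mu_y = 0.
(Any feasible point with x = 0 or y = 0 has f = 0 > -4356, so the minimum is not on those boundaries.)
min(-xy) = -4356 (i.e. max xy = 4356)
Multipliers: lambda = 66, mu_x = 0, mu_y = 0
Complementary slackness: lambda*(x + y - 132) = 66*(66 + 66 - 132) = 0, mu_x*x = 0*66 = 0, mu_y*y = 0*66 = 0. Satisfied.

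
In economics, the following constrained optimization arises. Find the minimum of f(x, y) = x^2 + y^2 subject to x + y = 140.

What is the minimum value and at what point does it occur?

Substitute y = 140 - x into f(x,y) = x^2 + y^2:
g(x) = x^2 + (140 - x)^2 = 2x^2 - 280x + 19600
g'(x) = 4x - 280 = 0  =>  x = 70
y = 140 - 70 = 70
Minimum value = 70^2 + 70^2 = 9800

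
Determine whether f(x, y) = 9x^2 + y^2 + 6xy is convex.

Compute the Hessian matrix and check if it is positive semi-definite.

f(x,y) = 9x^2 + y^2 + 6xy
Hessian H = [[18, 6], [6, 2]]
trace(H) = 20, det(H) = 0
Eigenvalues: (20 +/- sqrt(400)) / 2 = 20, 0
Since both eigenvalues >= 0, f is convex.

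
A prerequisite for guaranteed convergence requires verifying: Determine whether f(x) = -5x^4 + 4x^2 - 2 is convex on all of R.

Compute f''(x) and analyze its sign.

f(x) = -5x^4 + 4x^2 - 2
f'(x) = -20x^3 + 8x
f''(x) = -60x^2 + 8
f''(x) = -60x^2 + 8 -> -inf as |x| -> inf
Therefore, f is not globally convex on R.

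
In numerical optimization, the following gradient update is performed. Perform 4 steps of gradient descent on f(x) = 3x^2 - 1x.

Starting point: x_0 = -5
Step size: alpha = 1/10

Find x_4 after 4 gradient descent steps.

f(x) = 3x^2 - 1x, f'(x) = 6x + (-1)
Step 1: f'(-5) = -31, x_1 = -5 - 1/10 * -31 = -19/10
Step 2: f'(-19/10) = -62/5, x_2 = -19/10 - 1/10 * -62/5 = -33/50
Step 3: f'(-33/50) = -124/25, x_3 = -33/50 - 1/10 * -124/25 = -41/250
Step 4: f'(-41/250) = -248/125, x_4 = -41/250 - 1/10 * -248/125 = 43/1250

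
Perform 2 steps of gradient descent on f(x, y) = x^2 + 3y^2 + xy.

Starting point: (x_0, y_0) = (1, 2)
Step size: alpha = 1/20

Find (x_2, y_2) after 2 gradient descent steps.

f(x,y) = x^2 + 3y^2 + xy
grad_x = 2x + 1y, grad_y = 6y + 1x
Step 1: grad = (4, 13), (4/5, 27/20)
Step 2: grad = (59/20, 89/10), (261/400, 181/200)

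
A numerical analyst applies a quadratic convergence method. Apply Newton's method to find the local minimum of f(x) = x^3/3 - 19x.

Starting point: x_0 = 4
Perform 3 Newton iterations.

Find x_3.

f(x) = x^3/3 - 19x
f'(x) = x^2 - 19, f''(x) = 2x
Newton update: x_{n+1} = x_n - (x_n^2 - 19)/(2*x_n)
Step 1: x_0 = 4, f'=-3, f''=8, x_1 = 35/8
Step 2: x_1 = 35/8, f'=9/64, f''=35/4, x_2 = 2441/560
Step 3: x_2 = 2441/560, f'=81/313600, f''=2441/280, x_3 = 11916881/2733920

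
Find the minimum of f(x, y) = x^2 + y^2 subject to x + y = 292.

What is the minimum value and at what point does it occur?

Substitute y = 292 - x into f(x,y) = x^2 + y^2:
g(x) = x^2 + (292 - x)^2 = 2x^2 - 584x + 85264
g'(x) = 4x - 584 = 0  =>  x = 146
y = 292 - 146 = 146
Minimum value = 146^2 + 146^2 = 42632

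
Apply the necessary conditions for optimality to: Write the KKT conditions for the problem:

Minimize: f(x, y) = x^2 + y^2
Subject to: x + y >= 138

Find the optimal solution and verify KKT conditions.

KKT conditions for min x^2 + y^2 s.t. x + y >= 138:
Stationarity: 2x = mu, 2y = mu
So x = y = mu/2.
Complementary slackness: mu*(x + y - 138) = 0
Primal feasibility: x + y >= 138; dual feasibility: mu >= 0
If mu = 0 then x = y = 0, but 0 + 0 < 138 is infeasible, so the constraint is active.
Constraint active: x + y = 2*(mu/2) = 138 => mu = 138
x = y = 69, f = 9522
Verify: stationarity 2*69 = 138 = mu; primal 69 + 69 = 138 >= 138; dual mu = 138 >= 0; complementary slackness 138*(138 - 138) = 0. All KKT conditions hold.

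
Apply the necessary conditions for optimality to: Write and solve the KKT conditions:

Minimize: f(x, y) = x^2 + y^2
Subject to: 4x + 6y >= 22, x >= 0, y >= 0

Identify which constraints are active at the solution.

KKT conditions for min x^2 + y^2 s.t. 4x + 6y >= 22, x >= 0, y >= 0:
Stationarity: 2x = mu*4 + mu_x, 2y = mu*6 + mu_y, with mu, mu_x, mu_y >= 0
Complementary slackness: mu*(4x + 6y - 22) = 0, mu_x*x = 0, mu_y*y = 0
(0, 0) is infeasible (4*0 + 6*0 < 22), so if mu = 0 stationarity would force x = mu_x/2 >= 0, y = mu_y/2 >= 0 with mu_x*x = mu_y*y = 0, i.e. x = y = 0: contradiction. Hence mu > 0 and 4x + 6y = 22 is active.
Try x > 0, y > 0 (so mu_x = mu_y = 0): x = 4*mu/2, y = 6*mu/2
Substitute: 4*(4*mu/2) + 6*(6*mu/2) = 22
  mu*52/2 = 22 => mu = 11/13
x* = 22/13 > 0, y* = 33/13 > 0, consistent with mu_x = mu_y = 0.
f is convex and the constraints are linear, so this KKT point is the global minimum.
f* = 121/13
Active constraints: 4x + 6y >= 22 (holds with equality, mu = 11/13 > 0); x >= 0 and y >= 0 are inactive (mu_x = mu_y = 0).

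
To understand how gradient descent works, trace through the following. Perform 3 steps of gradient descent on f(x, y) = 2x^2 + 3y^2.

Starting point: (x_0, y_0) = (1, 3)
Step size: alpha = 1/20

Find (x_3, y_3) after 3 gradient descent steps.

f(x,y) = 2x^2 + 3y^2
grad_x = 4x + 0y, grad_y = 6y + 0x
Step 1: grad = (4, 18), (4/5, 21/10)
Step 2: grad = (16/5, 63/5), (16/25, 147/100)
Step 3: grad = (64/25, 441/50), (64/125, 1029/1000)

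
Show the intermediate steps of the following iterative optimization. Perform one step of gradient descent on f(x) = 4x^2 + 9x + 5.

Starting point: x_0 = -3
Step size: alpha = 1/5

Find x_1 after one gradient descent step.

f(x) = 4x^2 + 9x + 5
f'(x) = 8x + 9
f'(-3) = 8*-3 + (9) = -15
x_1 = x_0 - alpha * f'(x_0) = -3 - 1/5 * -15 = 0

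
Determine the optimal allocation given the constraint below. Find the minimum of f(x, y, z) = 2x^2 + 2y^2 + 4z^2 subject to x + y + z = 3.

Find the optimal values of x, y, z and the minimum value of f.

Using Lagrange multipliers on f = 2x^2 + 2y^2 + 4z^2 with constraint x + y + z = 3:
Conditions: 2*2*x = lambda, 2*2*y = lambda, 2*4*z = lambda
So x = lambda/4, y = lambda/4, z = lambda/8
Substituting into constraint: lambda * (5/8) = 3
lambda = 24/5
x = 6/5, y = 6/5, z = 3/5
Minimum value = 36/5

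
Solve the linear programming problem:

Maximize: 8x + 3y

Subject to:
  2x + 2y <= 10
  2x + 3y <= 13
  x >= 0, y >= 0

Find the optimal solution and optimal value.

Feasible vertices: (0, 0), (0, 13/3), (2, 3), (5, 0)
Objective 8x + 3y at each:
  (0, 0): 0
  (0, 13/3): 13
  (2, 3): 25
  (5, 0): 40
Maximum is 40 at (5, 0).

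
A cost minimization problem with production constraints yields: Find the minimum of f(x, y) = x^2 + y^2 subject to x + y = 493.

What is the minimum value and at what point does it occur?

Substitute y = 493 - x into f(x,y) = x^2 + y^2:
g(x) = x^2 + (493 - x)^2 = 2x^2 - 986x + 243049
g'(x) = 4x - 986 = 0  =>  x = 493/2
y = 493 - 493/2 = 493/2
Minimum value = (493/2)^2 + (493/2)^2 = 243049/2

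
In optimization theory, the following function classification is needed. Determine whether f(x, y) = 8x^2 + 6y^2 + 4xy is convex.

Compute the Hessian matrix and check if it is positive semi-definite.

f(x,y) = 8x^2 + 6y^2 + 4xy
Hessian H = [[16, 4], [4, 12]]
trace(H) = 28, det(H) = 176
Eigenvalues: (28 +/- sqrt(80)) / 2 = 18.47, 9.528
Since both eigenvalues > 0, f is convex.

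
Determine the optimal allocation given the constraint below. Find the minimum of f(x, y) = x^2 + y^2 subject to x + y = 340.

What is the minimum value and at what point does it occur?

Substitute y = 340 - x into f(x,y) = x^2 + y^2:
g(x) = x^2 + (340 - x)^2 = 2x^2 - 680x + 115600
g'(x) = 4x - 680 = 0  =>  x = 170
y = 340 - 170 = 170
Minimum value = 170^2 + 170^2 = 57800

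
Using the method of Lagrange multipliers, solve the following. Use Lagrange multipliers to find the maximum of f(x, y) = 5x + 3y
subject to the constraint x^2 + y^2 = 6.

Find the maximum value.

Set up Lagrange conditions: grad f = lambda * grad g
  5 = 2*lambda*x
  3 = 2*lambda*y
From these: x/y = 5/3, so x = 5t, y = 3t for some t.
Substitute into constraint: (5t)^2 + (3t)^2 = 6
  t^2 * 34 = 6
  t = sqrt(6/34)
Maximum = 5*x + 3*y = (5^2 + 3^2)*t = 34 * sqrt(6/34) = sqrt(204)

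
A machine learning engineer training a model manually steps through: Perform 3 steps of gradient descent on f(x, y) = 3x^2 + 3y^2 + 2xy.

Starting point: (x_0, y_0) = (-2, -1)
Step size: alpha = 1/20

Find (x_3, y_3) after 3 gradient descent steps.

f(x,y) = 3x^2 + 3y^2 + 2xy
grad_x = 6x + 2y, grad_y = 6y + 2x
Step 1: grad = (-14, -10), (-13/10, -1/2)
Step 2: grad = (-44/5, -28/5), (-43/50, -11/50)
Step 3: grad = (-28/5, -76/25), (-29/50, -17/250)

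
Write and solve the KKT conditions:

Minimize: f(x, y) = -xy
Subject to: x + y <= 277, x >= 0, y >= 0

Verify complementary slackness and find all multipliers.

Problem: min -xy s.t. x + y <= 277 (multiplier lambda), x >= 0 (mu_x), y >= 0 (mu_y)
KKT stationarity: -y + lambda - mu_x = 0, -x + lambda - mu_y = 0, with lambda, mu_x, mu_y >= 0
Complementary slackness: lambda*(x + y - 277) = 0, mu_x*x = 0, mu_y*y = 0
If lambda = 0: y = -mu_x <= 0 and x = -mu_y <= 0 force x = y = 0 with f = 0; but x = y = 277/2 is feasible with f = -76729/4 < 0, so this is not the minimum. Hence lambda > 0 and x + y = 277.
Try x > 0, y > 0 (so mu_x = mu_y = 0): y = lambda, x = lambda => x = y = lambda
x + y = 277 => 2*lambda = 277 => lambda = 277/2
x* = y* = 277/2 > 0, consistent with mu_x = mu_y = 0.
(Any feasible point with x = 0 or y = 0 has f = 0 > -76729/4, so the minimum is not on those boundaries.)
min(-xy) = -76729/4 (i.e. max xy = 76729/4)
Multipliers: lambda = 277/2, mu_x = 0, mu_y = 0
Complementary slackness: lambda*(x + y - 277) = 277/2*(277/2 + 277/2 - 277) = 0, mu_x*x = 0*277/2 = 0, mu_y*y = 0*277/2 = 0. Satisfied.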